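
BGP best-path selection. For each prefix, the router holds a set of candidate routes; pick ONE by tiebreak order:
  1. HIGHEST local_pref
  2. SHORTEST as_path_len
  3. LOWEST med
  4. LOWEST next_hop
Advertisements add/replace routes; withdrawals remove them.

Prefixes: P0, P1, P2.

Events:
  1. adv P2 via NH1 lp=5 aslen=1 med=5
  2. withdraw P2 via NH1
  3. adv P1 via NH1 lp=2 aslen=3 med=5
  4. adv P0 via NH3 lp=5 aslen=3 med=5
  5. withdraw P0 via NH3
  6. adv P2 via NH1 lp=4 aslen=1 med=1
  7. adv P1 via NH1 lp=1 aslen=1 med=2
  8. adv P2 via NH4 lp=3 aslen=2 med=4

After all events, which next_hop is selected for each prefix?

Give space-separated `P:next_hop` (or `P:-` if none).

Op 1: best P0=- P1=- P2=NH1
Op 2: best P0=- P1=- P2=-
Op 3: best P0=- P1=NH1 P2=-
Op 4: best P0=NH3 P1=NH1 P2=-
Op 5: best P0=- P1=NH1 P2=-
Op 6: best P0=- P1=NH1 P2=NH1
Op 7: best P0=- P1=NH1 P2=NH1
Op 8: best P0=- P1=NH1 P2=NH1

Answer: P0:- P1:NH1 P2:NH1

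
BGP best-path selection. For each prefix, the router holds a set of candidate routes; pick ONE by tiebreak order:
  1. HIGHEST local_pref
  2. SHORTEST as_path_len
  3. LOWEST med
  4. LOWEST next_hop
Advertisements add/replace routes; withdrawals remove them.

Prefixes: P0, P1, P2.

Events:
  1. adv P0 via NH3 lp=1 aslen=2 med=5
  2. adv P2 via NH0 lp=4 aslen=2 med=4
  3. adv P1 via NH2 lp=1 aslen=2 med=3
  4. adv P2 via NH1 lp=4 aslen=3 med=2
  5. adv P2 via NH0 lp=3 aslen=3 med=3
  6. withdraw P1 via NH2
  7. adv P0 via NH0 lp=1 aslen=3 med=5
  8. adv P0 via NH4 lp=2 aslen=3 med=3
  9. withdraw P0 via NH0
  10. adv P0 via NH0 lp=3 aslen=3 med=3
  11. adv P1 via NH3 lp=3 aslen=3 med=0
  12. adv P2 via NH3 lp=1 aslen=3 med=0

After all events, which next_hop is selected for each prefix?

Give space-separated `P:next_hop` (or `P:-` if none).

Op 1: best P0=NH3 P1=- P2=-
Op 2: best P0=NH3 P1=- P2=NH0
Op 3: best P0=NH3 P1=NH2 P2=NH0
Op 4: best P0=NH3 P1=NH2 P2=NH0
Op 5: best P0=NH3 P1=NH2 P2=NH1
Op 6: best P0=NH3 P1=- P2=NH1
Op 7: best P0=NH3 P1=- P2=NH1
Op 8: best P0=NH4 P1=- P2=NH1
Op 9: best P0=NH4 P1=- P2=NH1
Op 10: best P0=NH0 P1=- P2=NH1
Op 11: best P0=NH0 P1=NH3 P2=NH1
Op 12: best P0=NH0 P1=NH3 P2=NH1

Answer: P0:NH0 P1:NH3 P2:NH1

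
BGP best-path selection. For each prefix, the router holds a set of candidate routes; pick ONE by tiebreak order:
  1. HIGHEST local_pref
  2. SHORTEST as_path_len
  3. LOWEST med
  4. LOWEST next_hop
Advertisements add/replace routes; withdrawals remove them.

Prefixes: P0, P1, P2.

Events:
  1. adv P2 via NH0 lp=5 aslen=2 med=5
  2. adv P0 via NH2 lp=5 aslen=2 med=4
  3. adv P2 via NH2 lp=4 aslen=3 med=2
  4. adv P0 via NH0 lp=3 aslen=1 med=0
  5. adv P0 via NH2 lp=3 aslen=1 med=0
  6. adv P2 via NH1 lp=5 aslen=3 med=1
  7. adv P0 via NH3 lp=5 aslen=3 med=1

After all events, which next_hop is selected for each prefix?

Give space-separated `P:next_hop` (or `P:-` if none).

Answer: P0:NH3 P1:- P2:NH0

Derivation:
Op 1: best P0=- P1=- P2=NH0
Op 2: best P0=NH2 P1=- P2=NH0
Op 3: best P0=NH2 P1=- P2=NH0
Op 4: best P0=NH2 P1=- P2=NH0
Op 5: best P0=NH0 P1=- P2=NH0
Op 6: best P0=NH0 P1=- P2=NH0
Op 7: best P0=NH3 P1=- P2=NH0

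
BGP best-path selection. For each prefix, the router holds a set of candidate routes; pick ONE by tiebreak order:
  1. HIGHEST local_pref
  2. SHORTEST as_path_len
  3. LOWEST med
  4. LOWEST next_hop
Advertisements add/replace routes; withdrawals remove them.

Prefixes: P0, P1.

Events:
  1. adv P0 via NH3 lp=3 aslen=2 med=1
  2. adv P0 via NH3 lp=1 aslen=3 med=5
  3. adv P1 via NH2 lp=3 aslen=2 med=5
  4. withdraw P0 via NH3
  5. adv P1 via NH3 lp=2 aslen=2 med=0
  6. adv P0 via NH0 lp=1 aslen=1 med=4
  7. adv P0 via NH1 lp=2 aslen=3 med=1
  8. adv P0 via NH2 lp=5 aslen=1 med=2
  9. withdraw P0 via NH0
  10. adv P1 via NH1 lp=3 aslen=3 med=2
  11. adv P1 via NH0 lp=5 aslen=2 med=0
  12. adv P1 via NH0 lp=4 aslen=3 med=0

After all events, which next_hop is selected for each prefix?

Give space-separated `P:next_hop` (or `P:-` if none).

Answer: P0:NH2 P1:NH0

Derivation:
Op 1: best P0=NH3 P1=-
Op 2: best P0=NH3 P1=-
Op 3: best P0=NH3 P1=NH2
Op 4: best P0=- P1=NH2
Op 5: best P0=- P1=NH2
Op 6: best P0=NH0 P1=NH2
Op 7: best P0=NH1 P1=NH2
Op 8: best P0=NH2 P1=NH2
Op 9: best P0=NH2 P1=NH2
Op 10: best P0=NH2 P1=NH2
Op 11: best P0=NH2 P1=NH0
Op 12: best P0=NH2 P1=NH0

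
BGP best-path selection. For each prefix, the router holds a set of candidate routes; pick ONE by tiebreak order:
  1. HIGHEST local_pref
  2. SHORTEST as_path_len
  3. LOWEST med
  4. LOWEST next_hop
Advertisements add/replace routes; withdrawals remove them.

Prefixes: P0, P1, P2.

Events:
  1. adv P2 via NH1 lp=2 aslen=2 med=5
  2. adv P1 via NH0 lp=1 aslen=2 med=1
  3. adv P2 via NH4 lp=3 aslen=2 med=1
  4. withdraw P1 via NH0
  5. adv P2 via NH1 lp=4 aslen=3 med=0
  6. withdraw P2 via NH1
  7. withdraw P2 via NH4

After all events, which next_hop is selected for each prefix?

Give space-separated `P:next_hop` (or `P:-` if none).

Answer: P0:- P1:- P2:-

Derivation:
Op 1: best P0=- P1=- P2=NH1
Op 2: best P0=- P1=NH0 P2=NH1
Op 3: best P0=- P1=NH0 P2=NH4
Op 4: best P0=- P1=- P2=NH4
Op 5: best P0=- P1=- P2=NH1
Op 6: best P0=- P1=- P2=NH4
Op 7: best P0=- P1=- P2=-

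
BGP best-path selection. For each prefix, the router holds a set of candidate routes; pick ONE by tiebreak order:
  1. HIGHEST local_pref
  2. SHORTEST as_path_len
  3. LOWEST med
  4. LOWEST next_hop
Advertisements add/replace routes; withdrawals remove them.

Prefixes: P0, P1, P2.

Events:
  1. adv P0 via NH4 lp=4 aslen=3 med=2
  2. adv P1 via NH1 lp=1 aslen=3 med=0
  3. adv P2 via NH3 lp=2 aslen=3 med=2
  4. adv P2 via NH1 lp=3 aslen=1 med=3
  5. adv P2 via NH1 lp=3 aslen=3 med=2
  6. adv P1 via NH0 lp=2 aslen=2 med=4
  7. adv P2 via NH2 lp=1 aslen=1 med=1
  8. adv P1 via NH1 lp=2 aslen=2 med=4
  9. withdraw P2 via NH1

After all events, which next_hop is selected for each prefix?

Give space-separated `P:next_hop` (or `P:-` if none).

Answer: P0:NH4 P1:NH0 P2:NH3

Derivation:
Op 1: best P0=NH4 P1=- P2=-
Op 2: best P0=NH4 P1=NH1 P2=-
Op 3: best P0=NH4 P1=NH1 P2=NH3
Op 4: best P0=NH4 P1=NH1 P2=NH1
Op 5: best P0=NH4 P1=NH1 P2=NH1
Op 6: best P0=NH4 P1=NH0 P2=NH1
Op 7: best P0=NH4 P1=NH0 P2=NH1
Op 8: best P0=NH4 P1=NH0 P2=NH1
Op 9: best P0=NH4 P1=NH0 P2=NH3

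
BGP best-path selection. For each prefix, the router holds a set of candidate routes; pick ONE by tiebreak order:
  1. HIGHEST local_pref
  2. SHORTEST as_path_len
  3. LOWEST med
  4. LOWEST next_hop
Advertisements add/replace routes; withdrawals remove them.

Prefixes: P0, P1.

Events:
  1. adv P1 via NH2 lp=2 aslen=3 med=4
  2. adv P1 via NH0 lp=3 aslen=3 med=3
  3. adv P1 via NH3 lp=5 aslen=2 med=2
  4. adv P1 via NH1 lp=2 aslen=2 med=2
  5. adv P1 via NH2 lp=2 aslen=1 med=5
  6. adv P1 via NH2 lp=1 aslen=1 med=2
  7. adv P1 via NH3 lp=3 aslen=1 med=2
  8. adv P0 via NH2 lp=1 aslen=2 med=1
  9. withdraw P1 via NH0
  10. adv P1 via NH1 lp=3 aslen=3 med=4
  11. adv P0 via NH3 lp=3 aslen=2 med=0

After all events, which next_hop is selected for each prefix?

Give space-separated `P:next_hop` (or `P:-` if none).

Answer: P0:NH3 P1:NH3

Derivation:
Op 1: best P0=- P1=NH2
Op 2: best P0=- P1=NH0
Op 3: best P0=- P1=NH3
Op 4: best P0=- P1=NH3
Op 5: best P0=- P1=NH3
Op 6: best P0=- P1=NH3
Op 7: best P0=- P1=NH3
Op 8: best P0=NH2 P1=NH3
Op 9: best P0=NH2 P1=NH3
Op 10: best P0=NH2 P1=NH3
Op 11: best P0=NH3 P1=NH3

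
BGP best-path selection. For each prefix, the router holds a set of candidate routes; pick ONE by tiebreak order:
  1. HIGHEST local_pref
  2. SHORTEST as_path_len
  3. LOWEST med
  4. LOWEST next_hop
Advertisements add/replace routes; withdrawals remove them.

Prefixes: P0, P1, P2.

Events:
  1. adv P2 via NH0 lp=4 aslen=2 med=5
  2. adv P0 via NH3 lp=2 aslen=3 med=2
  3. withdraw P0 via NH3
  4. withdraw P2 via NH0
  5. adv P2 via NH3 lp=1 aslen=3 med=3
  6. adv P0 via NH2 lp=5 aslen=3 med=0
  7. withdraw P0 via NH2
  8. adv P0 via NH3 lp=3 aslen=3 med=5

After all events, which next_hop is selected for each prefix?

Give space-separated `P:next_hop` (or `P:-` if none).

Answer: P0:NH3 P1:- P2:NH3

Derivation:
Op 1: best P0=- P1=- P2=NH0
Op 2: best P0=NH3 P1=- P2=NH0
Op 3: best P0=- P1=- P2=NH0
Op 4: best P0=- P1=- P2=-
Op 5: best P0=- P1=- P2=NH3
Op 6: best P0=NH2 P1=- P2=NH3
Op 7: best P0=- P1=- P2=NH3
Op 8: best P0=NH3 P1=- P2=NH3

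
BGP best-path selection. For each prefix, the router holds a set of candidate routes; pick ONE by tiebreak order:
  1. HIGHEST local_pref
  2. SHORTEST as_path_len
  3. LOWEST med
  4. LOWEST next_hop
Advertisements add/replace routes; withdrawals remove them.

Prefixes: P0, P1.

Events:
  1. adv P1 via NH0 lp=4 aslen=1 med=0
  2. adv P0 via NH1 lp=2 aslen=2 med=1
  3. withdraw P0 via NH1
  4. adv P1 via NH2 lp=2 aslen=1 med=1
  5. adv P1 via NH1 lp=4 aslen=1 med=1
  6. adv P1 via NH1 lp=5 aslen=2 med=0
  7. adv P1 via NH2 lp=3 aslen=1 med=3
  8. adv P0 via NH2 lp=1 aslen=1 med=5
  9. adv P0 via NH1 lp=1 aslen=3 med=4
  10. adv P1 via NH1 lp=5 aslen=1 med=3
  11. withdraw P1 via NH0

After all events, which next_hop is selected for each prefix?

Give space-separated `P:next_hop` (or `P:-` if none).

Answer: P0:NH2 P1:NH1

Derivation:
Op 1: best P0=- P1=NH0
Op 2: best P0=NH1 P1=NH0
Op 3: best P0=- P1=NH0
Op 4: best P0=- P1=NH0
Op 5: best P0=- P1=NH0
Op 6: best P0=- P1=NH1
Op 7: best P0=- P1=NH1
Op 8: best P0=NH2 P1=NH1
Op 9: best P0=NH2 P1=NH1
Op 10: best P0=NH2 P1=NH1
Op 11: best P0=NH2 P1=NH1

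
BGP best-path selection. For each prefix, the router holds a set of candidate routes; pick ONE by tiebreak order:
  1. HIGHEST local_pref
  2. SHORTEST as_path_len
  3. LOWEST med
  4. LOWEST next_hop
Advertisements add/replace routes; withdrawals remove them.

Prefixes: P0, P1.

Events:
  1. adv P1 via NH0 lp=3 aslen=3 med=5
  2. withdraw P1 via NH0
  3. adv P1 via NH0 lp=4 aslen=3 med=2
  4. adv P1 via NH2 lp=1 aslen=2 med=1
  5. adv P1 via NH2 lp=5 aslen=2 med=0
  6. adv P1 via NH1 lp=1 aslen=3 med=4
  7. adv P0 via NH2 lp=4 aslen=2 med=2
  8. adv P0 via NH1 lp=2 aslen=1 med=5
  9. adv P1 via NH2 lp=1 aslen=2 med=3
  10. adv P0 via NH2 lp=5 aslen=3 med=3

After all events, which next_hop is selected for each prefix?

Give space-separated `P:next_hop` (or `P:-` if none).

Answer: P0:NH2 P1:NH0

Derivation:
Op 1: best P0=- P1=NH0
Op 2: best P0=- P1=-
Op 3: best P0=- P1=NH0
Op 4: best P0=- P1=NH0
Op 5: best P0=- P1=NH2
Op 6: best P0=- P1=NH2
Op 7: best P0=NH2 P1=NH2
Op 8: best P0=NH2 P1=NH2
Op 9: best P0=NH2 P1=NH0
Op 10: best P0=NH2 P1=NH0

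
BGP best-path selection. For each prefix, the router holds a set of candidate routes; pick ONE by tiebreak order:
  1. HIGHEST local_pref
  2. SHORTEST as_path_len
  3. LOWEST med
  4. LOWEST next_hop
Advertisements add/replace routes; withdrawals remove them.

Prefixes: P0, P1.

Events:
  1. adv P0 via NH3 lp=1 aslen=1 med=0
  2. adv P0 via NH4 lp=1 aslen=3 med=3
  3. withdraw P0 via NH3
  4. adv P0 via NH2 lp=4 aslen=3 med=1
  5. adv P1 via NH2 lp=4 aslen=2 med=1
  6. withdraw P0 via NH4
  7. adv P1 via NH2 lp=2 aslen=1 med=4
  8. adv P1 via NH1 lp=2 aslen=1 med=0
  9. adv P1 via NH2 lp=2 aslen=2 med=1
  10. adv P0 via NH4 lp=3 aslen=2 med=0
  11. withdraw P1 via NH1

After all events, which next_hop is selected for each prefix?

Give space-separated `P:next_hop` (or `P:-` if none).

Op 1: best P0=NH3 P1=-
Op 2: best P0=NH3 P1=-
Op 3: best P0=NH4 P1=-
Op 4: best P0=NH2 P1=-
Op 5: best P0=NH2 P1=NH2
Op 6: best P0=NH2 P1=NH2
Op 7: best P0=NH2 P1=NH2
Op 8: best P0=NH2 P1=NH1
Op 9: best P0=NH2 P1=NH1
Op 10: best P0=NH2 P1=NH1
Op 11: best P0=NH2 P1=NH2

Answer: P0:NH2 P1:NH2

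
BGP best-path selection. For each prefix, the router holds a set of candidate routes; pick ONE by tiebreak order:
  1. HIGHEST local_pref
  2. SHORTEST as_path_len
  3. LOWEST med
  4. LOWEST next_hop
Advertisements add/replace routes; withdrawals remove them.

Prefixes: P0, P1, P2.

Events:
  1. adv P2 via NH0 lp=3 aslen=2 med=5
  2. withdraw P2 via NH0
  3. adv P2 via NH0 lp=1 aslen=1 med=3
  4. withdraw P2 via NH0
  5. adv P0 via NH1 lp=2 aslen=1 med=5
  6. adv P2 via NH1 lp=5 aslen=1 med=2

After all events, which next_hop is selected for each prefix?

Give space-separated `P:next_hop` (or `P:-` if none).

Op 1: best P0=- P1=- P2=NH0
Op 2: best P0=- P1=- P2=-
Op 3: best P0=- P1=- P2=NH0
Op 4: best P0=- P1=- P2=-
Op 5: best P0=NH1 P1=- P2=-
Op 6: best P0=NH1 P1=- P2=NH1

Answer: P0:NH1 P1:- P2:NH1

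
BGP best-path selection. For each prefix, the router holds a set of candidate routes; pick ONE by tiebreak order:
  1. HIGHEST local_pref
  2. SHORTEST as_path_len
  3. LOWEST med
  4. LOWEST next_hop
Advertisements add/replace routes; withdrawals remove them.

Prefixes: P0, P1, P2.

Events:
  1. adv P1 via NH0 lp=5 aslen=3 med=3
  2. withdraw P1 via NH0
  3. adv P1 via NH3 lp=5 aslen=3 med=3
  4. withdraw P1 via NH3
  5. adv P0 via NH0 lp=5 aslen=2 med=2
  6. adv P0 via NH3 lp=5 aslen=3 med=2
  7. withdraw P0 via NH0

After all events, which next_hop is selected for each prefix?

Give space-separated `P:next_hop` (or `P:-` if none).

Op 1: best P0=- P1=NH0 P2=-
Op 2: best P0=- P1=- P2=-
Op 3: best P0=- P1=NH3 P2=-
Op 4: best P0=- P1=- P2=-
Op 5: best P0=NH0 P1=- P2=-
Op 6: best P0=NH0 P1=- P2=-
Op 7: best P0=NH3 P1=- P2=-

Answer: P0:NH3 P1:- P2:-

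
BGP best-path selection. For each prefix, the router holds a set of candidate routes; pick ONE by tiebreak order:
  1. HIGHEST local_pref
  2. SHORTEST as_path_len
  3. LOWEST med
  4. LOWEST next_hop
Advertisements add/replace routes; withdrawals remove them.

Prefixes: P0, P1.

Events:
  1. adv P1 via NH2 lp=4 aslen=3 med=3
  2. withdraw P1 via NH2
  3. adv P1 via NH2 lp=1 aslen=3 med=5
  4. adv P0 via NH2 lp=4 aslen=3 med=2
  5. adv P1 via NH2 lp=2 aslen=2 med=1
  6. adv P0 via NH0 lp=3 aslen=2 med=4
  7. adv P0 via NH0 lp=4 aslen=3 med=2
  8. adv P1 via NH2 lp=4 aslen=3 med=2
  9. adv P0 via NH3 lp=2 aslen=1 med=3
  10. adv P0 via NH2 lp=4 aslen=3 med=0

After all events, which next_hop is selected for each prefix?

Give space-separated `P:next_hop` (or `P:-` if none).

Answer: P0:NH2 P1:NH2

Derivation:
Op 1: best P0=- P1=NH2
Op 2: best P0=- P1=-
Op 3: best P0=- P1=NH2
Op 4: best P0=NH2 P1=NH2
Op 5: best P0=NH2 P1=NH2
Op 6: best P0=NH2 P1=NH2
Op 7: best P0=NH0 P1=NH2
Op 8: best P0=NH0 P1=NH2
Op 9: best P0=NH0 P1=NH2
Op 10: best P0=NH2 P1=NH2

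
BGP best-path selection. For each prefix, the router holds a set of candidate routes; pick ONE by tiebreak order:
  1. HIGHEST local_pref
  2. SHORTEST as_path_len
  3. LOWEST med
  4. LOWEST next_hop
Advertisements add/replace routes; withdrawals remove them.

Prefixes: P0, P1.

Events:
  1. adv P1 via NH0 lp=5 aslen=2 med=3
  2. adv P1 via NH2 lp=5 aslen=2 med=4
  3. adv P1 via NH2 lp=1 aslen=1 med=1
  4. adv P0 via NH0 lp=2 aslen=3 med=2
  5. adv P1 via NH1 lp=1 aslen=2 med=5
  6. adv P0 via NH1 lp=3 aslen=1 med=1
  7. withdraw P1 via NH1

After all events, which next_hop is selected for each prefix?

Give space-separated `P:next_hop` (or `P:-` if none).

Op 1: best P0=- P1=NH0
Op 2: best P0=- P1=NH0
Op 3: best P0=- P1=NH0
Op 4: best P0=NH0 P1=NH0
Op 5: best P0=NH0 P1=NH0
Op 6: best P0=NH1 P1=NH0
Op 7: best P0=NH1 P1=NH0

Answer: P0:NH1 P1:NH0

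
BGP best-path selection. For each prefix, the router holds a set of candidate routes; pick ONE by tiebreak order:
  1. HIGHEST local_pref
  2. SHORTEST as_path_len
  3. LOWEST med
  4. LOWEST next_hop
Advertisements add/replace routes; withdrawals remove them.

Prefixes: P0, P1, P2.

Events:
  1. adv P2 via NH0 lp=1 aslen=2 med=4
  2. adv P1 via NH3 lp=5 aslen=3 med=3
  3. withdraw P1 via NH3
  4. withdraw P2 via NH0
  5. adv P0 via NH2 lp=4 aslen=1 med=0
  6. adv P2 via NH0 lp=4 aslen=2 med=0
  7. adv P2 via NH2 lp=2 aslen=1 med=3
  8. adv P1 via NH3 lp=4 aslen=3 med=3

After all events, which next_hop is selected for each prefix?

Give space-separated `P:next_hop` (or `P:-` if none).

Answer: P0:NH2 P1:NH3 P2:NH0

Derivation:
Op 1: best P0=- P1=- P2=NH0
Op 2: best P0=- P1=NH3 P2=NH0
Op 3: best P0=- P1=- P2=NH0
Op 4: best P0=- P1=- P2=-
Op 5: best P0=NH2 P1=- P2=-
Op 6: best P0=NH2 P1=- P2=NH0
Op 7: best P0=NH2 P1=- P2=NH0
Op 8: best P0=NH2 P1=NH3 P2=NH0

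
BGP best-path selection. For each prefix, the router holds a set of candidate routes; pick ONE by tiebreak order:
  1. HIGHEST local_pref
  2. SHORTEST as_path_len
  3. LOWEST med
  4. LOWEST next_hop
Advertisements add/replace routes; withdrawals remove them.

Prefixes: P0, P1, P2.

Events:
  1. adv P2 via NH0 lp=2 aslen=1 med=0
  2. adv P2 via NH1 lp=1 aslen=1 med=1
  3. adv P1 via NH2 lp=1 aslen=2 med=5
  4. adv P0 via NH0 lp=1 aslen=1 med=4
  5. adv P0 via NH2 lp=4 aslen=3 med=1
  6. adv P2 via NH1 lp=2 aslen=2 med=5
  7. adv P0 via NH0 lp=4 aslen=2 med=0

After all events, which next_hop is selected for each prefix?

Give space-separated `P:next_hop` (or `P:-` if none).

Op 1: best P0=- P1=- P2=NH0
Op 2: best P0=- P1=- P2=NH0
Op 3: best P0=- P1=NH2 P2=NH0
Op 4: best P0=NH0 P1=NH2 P2=NH0
Op 5: best P0=NH2 P1=NH2 P2=NH0
Op 6: best P0=NH2 P1=NH2 P2=NH0
Op 7: best P0=NH0 P1=NH2 P2=NH0

Answer: P0:NH0 P1:NH2 P2:NH0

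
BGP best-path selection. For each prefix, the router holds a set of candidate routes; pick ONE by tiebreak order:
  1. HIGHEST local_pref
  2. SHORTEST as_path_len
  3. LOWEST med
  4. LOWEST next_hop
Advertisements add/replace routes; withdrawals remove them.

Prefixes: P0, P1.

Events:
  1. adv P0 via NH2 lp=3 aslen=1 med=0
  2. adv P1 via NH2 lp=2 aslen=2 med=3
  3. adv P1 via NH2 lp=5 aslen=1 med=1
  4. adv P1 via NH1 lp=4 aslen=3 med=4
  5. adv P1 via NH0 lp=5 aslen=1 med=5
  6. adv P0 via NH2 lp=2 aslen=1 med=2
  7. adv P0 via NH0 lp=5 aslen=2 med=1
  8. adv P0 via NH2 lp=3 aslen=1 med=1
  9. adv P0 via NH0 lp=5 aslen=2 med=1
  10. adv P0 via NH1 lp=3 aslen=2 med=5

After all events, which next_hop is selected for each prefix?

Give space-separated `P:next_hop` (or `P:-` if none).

Answer: P0:NH0 P1:NH2

Derivation:
Op 1: best P0=NH2 P1=-
Op 2: best P0=NH2 P1=NH2
Op 3: best P0=NH2 P1=NH2
Op 4: best P0=NH2 P1=NH2
Op 5: best P0=NH2 P1=NH2
Op 6: best P0=NH2 P1=NH2
Op 7: best P0=NH0 P1=NH2
Op 8: best P0=NH0 P1=NH2
Op 9: best P0=NH0 P1=NH2
Op 10: best P0=NH0 P1=NH2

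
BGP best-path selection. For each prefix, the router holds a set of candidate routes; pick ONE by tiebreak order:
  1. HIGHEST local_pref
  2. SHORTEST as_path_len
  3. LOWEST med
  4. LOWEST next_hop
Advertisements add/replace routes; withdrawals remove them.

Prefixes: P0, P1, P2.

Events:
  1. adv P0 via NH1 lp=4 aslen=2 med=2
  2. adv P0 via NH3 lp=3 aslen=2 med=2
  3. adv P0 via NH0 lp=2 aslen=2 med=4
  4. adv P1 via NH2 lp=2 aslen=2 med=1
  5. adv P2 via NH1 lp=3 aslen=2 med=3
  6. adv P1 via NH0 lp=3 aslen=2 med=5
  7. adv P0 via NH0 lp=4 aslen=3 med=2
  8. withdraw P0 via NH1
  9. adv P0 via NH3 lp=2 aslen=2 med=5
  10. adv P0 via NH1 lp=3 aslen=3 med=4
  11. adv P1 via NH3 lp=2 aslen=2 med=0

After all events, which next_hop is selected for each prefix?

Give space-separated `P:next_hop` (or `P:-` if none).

Op 1: best P0=NH1 P1=- P2=-
Op 2: best P0=NH1 P1=- P2=-
Op 3: best P0=NH1 P1=- P2=-
Op 4: best P0=NH1 P1=NH2 P2=-
Op 5: best P0=NH1 P1=NH2 P2=NH1
Op 6: best P0=NH1 P1=NH0 P2=NH1
Op 7: best P0=NH1 P1=NH0 P2=NH1
Op 8: best P0=NH0 P1=NH0 P2=NH1
Op 9: best P0=NH0 P1=NH0 P2=NH1
Op 10: best P0=NH0 P1=NH0 P2=NH1
Op 11: best P0=NH0 P1=NH0 P2=NH1

Answer: P0:NH0 P1:NH0 P2:NH1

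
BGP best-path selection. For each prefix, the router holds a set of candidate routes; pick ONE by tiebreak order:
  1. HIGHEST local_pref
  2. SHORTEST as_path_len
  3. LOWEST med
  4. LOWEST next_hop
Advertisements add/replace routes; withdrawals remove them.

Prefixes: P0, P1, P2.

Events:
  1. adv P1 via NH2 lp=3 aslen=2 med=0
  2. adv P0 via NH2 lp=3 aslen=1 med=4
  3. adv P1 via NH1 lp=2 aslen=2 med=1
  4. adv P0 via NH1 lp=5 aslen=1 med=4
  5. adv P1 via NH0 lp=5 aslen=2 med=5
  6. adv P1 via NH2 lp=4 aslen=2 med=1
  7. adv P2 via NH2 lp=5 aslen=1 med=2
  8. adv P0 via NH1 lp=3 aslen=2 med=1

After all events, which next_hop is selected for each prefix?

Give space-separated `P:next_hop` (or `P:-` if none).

Op 1: best P0=- P1=NH2 P2=-
Op 2: best P0=NH2 P1=NH2 P2=-
Op 3: best P0=NH2 P1=NH2 P2=-
Op 4: best P0=NH1 P1=NH2 P2=-
Op 5: best P0=NH1 P1=NH0 P2=-
Op 6: best P0=NH1 P1=NH0 P2=-
Op 7: best P0=NH1 P1=NH0 P2=NH2
Op 8: best P0=NH2 P1=NH0 P2=NH2

Answer: P0:NH2 P1:NH0 P2:NH2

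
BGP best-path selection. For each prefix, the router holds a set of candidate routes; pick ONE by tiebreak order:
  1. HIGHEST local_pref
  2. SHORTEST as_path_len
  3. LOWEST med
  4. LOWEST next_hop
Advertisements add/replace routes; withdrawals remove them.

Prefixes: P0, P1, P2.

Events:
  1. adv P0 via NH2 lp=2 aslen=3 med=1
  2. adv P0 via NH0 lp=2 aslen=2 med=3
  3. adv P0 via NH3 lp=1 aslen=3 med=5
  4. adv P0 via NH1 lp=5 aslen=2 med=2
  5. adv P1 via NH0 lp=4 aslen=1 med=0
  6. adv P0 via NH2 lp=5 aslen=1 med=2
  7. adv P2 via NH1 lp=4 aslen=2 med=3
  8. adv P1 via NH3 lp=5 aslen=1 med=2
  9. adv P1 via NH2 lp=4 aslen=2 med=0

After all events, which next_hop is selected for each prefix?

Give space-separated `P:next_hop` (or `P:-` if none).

Answer: P0:NH2 P1:NH3 P2:NH1

Derivation:
Op 1: best P0=NH2 P1=- P2=-
Op 2: best P0=NH0 P1=- P2=-
Op 3: best P0=NH0 P1=- P2=-
Op 4: best P0=NH1 P1=- P2=-
Op 5: best P0=NH1 P1=NH0 P2=-
Op 6: best P0=NH2 P1=NH0 P2=-
Op 7: best P0=NH2 P1=NH0 P2=NH1
Op 8: best P0=NH2 P1=NH3 P2=NH1
Op 9: best P0=NH2 P1=NH3 P2=NH1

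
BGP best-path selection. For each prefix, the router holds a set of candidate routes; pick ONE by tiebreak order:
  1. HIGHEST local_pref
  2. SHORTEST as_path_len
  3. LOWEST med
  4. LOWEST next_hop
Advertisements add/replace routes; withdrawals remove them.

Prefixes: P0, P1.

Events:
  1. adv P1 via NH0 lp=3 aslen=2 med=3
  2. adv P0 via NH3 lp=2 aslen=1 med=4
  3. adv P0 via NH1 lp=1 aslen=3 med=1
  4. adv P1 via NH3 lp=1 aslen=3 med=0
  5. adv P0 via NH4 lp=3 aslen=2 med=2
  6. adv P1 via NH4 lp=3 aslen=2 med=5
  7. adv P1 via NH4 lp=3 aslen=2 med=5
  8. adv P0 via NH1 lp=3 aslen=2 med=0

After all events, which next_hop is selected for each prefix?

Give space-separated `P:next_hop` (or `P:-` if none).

Op 1: best P0=- P1=NH0
Op 2: best P0=NH3 P1=NH0
Op 3: best P0=NH3 P1=NH0
Op 4: best P0=NH3 P1=NH0
Op 5: best P0=NH4 P1=NH0
Op 6: best P0=NH4 P1=NH0
Op 7: best P0=NH4 P1=NH0
Op 8: best P0=NH1 P1=NH0

Answer: P0:NH1 P1:NH0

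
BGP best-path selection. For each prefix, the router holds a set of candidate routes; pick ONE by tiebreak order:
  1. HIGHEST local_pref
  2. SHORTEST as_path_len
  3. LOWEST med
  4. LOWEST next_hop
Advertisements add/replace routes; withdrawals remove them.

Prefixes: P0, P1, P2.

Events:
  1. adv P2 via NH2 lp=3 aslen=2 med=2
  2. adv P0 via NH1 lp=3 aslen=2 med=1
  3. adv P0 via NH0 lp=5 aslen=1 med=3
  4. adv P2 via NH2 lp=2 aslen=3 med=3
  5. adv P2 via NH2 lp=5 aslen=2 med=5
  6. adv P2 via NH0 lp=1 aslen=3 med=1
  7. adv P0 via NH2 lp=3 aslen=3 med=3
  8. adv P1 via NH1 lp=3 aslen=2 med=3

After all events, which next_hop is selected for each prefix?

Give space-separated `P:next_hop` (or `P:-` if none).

Answer: P0:NH0 P1:NH1 P2:NH2

Derivation:
Op 1: best P0=- P1=- P2=NH2
Op 2: best P0=NH1 P1=- P2=NH2
Op 3: best P0=NH0 P1=- P2=NH2
Op 4: best P0=NH0 P1=- P2=NH2
Op 5: best P0=NH0 P1=- P2=NH2
Op 6: best P0=NH0 P1=- P2=NH2
Op 7: best P0=NH0 P1=- P2=NH2
Op 8: best P0=NH0 P1=NH1 P2=NH2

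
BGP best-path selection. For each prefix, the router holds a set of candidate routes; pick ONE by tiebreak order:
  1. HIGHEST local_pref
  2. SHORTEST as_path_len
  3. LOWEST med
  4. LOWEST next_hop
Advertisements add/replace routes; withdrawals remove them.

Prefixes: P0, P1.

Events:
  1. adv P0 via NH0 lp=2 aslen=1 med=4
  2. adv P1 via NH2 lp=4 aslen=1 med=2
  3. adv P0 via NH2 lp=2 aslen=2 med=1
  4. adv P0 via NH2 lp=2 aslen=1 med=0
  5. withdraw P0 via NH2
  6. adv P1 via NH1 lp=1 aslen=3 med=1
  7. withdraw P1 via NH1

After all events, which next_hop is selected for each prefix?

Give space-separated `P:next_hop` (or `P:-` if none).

Answer: P0:NH0 P1:NH2

Derivation:
Op 1: best P0=NH0 P1=-
Op 2: best P0=NH0 P1=NH2
Op 3: best P0=NH0 P1=NH2
Op 4: best P0=NH2 P1=NH2
Op 5: best P0=NH0 P1=NH2
Op 6: best P0=NH0 P1=NH2
Op 7: best P0=NH0 P1=NH2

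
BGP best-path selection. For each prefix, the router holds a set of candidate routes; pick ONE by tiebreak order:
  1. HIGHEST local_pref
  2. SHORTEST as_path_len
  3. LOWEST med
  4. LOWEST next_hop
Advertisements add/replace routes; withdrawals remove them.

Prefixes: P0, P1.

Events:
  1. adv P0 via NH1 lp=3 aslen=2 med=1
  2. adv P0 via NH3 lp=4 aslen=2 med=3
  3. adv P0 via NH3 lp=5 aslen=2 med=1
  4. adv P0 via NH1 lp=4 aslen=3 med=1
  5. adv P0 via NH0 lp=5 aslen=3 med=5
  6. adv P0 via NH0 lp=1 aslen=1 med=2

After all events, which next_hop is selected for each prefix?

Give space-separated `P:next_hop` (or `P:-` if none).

Answer: P0:NH3 P1:-

Derivation:
Op 1: best P0=NH1 P1=-
Op 2: best P0=NH3 P1=-
Op 3: best P0=NH3 P1=-
Op 4: best P0=NH3 P1=-
Op 5: best P0=NH3 P1=-
Op 6: best P0=NH3 P1=-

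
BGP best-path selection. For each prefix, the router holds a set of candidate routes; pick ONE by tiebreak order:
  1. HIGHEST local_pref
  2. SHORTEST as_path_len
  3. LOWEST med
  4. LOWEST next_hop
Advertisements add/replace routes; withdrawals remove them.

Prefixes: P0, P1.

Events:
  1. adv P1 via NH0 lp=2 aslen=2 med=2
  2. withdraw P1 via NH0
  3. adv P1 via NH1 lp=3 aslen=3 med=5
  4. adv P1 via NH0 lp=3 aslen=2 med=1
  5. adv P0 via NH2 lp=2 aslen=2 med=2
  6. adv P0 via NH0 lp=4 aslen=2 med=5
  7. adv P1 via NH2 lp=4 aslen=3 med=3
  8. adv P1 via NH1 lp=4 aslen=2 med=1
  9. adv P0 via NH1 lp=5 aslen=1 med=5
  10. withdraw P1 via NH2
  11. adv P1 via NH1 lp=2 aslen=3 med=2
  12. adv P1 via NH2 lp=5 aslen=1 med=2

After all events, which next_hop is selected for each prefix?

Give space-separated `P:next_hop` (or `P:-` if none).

Answer: P0:NH1 P1:NH2

Derivation:
Op 1: best P0=- P1=NH0
Op 2: best P0=- P1=-
Op 3: best P0=- P1=NH1
Op 4: best P0=- P1=NH0
Op 5: best P0=NH2 P1=NH0
Op 6: best P0=NH0 P1=NH0
Op 7: best P0=NH0 P1=NH2
Op 8: best P0=NH0 P1=NH1
Op 9: best P0=NH1 P1=NH1
Op 10: best P0=NH1 P1=NH1
Op 11: best P0=NH1 P1=NH0
Op 12: best P0=NH1 P1=NH2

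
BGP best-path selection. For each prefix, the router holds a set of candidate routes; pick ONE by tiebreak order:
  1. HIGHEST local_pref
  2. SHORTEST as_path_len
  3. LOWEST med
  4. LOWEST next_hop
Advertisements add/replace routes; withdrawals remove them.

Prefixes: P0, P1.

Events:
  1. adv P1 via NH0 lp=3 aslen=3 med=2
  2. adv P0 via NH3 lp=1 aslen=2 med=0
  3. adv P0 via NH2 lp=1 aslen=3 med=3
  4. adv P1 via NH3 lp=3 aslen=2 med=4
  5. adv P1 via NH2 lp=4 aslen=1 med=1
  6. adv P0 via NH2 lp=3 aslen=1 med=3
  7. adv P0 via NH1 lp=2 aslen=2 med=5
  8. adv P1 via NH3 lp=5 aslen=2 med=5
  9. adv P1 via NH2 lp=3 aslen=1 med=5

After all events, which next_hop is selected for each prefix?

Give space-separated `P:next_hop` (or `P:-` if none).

Answer: P0:NH2 P1:NH3

Derivation:
Op 1: best P0=- P1=NH0
Op 2: best P0=NH3 P1=NH0
Op 3: best P0=NH3 P1=NH0
Op 4: best P0=NH3 P1=NH3
Op 5: best P0=NH3 P1=NH2
Op 6: best P0=NH2 P1=NH2
Op 7: best P0=NH2 P1=NH2
Op 8: best P0=NH2 P1=NH3
Op 9: best P0=NH2 P1=NH3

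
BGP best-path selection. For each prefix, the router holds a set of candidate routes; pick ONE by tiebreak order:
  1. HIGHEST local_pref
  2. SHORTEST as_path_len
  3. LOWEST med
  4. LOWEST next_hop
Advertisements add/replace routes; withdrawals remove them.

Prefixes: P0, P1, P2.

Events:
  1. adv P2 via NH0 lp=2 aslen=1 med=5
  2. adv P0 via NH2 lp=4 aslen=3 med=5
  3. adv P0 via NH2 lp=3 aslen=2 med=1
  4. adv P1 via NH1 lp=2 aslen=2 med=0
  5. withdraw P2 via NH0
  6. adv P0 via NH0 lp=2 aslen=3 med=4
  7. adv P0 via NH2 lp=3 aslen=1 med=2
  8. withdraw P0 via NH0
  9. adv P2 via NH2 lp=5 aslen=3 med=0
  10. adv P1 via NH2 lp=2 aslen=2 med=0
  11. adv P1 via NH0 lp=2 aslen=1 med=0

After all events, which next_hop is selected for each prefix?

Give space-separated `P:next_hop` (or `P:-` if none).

Answer: P0:NH2 P1:NH0 P2:NH2

Derivation:
Op 1: best P0=- P1=- P2=NH0
Op 2: best P0=NH2 P1=- P2=NH0
Op 3: best P0=NH2 P1=- P2=NH0
Op 4: best P0=NH2 P1=NH1 P2=NH0
Op 5: best P0=NH2 P1=NH1 P2=-
Op 6: best P0=NH2 P1=NH1 P2=-
Op 7: best P0=NH2 P1=NH1 P2=-
Op 8: best P0=NH2 P1=NH1 P2=-
Op 9: best P0=NH2 P1=NH1 P2=NH2
Op 10: best P0=NH2 P1=NH1 P2=NH2
Op 11: best P0=NH2 P1=NH0 P2=NH2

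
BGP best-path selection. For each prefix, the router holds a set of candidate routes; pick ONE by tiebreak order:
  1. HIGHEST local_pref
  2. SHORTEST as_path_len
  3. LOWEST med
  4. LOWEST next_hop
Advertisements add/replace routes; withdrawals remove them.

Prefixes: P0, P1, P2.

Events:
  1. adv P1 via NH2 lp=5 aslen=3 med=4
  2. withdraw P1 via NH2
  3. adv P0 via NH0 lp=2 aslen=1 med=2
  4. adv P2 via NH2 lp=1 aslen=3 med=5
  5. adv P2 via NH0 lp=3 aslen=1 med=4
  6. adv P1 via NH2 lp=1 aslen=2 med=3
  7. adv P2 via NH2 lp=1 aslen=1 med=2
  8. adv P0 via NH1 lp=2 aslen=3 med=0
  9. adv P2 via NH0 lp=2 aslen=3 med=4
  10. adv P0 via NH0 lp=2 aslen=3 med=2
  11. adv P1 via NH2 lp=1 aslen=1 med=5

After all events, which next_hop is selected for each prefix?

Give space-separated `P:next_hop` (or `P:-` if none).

Op 1: best P0=- P1=NH2 P2=-
Op 2: best P0=- P1=- P2=-
Op 3: best P0=NH0 P1=- P2=-
Op 4: best P0=NH0 P1=- P2=NH2
Op 5: best P0=NH0 P1=- P2=NH0
Op 6: best P0=NH0 P1=NH2 P2=NH0
Op 7: best P0=NH0 P1=NH2 P2=NH0
Op 8: best P0=NH0 P1=NH2 P2=NH0
Op 9: best P0=NH0 P1=NH2 P2=NH0
Op 10: best P0=NH1 P1=NH2 P2=NH0
Op 11: best P0=NH1 P1=NH2 P2=NH0

Answer: P0:NH1 P1:NH2 P2:NH0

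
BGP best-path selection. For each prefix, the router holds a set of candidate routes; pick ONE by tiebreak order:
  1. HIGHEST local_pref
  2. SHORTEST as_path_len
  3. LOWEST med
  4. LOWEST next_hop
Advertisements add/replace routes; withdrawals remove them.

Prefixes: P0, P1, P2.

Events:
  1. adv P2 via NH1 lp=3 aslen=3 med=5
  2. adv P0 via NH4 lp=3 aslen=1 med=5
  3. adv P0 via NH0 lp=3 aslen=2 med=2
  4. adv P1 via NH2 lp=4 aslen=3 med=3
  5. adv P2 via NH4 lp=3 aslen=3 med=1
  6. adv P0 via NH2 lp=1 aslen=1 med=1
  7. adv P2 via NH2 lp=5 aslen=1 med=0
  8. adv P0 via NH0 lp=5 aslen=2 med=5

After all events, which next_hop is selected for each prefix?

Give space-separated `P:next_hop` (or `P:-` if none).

Answer: P0:NH0 P1:NH2 P2:NH2

Derivation:
Op 1: best P0=- P1=- P2=NH1
Op 2: best P0=NH4 P1=- P2=NH1
Op 3: best P0=NH4 P1=- P2=NH1
Op 4: best P0=NH4 P1=NH2 P2=NH1
Op 5: best P0=NH4 P1=NH2 P2=NH4
Op 6: best P0=NH4 P1=NH2 P2=NH4
Op 7: best P0=NH4 P1=NH2 P2=NH2
Op 8: best P0=NH0 P1=NH2 P2=NH2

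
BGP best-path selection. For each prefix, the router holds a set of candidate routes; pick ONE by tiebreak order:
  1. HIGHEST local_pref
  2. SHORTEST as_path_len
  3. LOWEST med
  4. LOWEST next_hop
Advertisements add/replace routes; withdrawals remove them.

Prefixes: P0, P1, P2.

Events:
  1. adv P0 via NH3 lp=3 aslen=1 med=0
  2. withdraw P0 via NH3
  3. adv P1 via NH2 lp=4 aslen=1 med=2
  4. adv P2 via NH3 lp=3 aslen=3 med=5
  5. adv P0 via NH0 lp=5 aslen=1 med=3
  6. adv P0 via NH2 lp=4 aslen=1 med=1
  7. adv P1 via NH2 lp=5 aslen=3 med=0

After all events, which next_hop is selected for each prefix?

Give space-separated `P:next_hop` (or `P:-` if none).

Answer: P0:NH0 P1:NH2 P2:NH3

Derivation:
Op 1: best P0=NH3 P1=- P2=-
Op 2: best P0=- P1=- P2=-
Op 3: best P0=- P1=NH2 P2=-
Op 4: best P0=- P1=NH2 P2=NH3
Op 5: best P0=NH0 P1=NH2 P2=NH3
Op 6: best P0=NH0 P1=NH2 P2=NH3
Op 7: best P0=NH0 P1=NH2 P2=NH3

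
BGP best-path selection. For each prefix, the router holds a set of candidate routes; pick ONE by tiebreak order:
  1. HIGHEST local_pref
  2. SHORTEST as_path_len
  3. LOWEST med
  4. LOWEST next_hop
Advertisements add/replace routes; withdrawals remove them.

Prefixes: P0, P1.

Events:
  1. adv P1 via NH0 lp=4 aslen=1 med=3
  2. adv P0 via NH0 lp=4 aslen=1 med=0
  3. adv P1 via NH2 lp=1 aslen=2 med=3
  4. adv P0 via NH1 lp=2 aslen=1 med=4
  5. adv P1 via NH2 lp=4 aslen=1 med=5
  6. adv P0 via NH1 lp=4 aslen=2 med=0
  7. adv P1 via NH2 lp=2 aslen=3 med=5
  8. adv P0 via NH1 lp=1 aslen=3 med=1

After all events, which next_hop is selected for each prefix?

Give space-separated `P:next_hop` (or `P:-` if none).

Op 1: best P0=- P1=NH0
Op 2: best P0=NH0 P1=NH0
Op 3: best P0=NH0 P1=NH0
Op 4: best P0=NH0 P1=NH0
Op 5: best P0=NH0 P1=NH0
Op 6: best P0=NH0 P1=NH0
Op 7: best P0=NH0 P1=NH0
Op 8: best P0=NH0 P1=NH0

Answer: P0:NH0 P1:NH0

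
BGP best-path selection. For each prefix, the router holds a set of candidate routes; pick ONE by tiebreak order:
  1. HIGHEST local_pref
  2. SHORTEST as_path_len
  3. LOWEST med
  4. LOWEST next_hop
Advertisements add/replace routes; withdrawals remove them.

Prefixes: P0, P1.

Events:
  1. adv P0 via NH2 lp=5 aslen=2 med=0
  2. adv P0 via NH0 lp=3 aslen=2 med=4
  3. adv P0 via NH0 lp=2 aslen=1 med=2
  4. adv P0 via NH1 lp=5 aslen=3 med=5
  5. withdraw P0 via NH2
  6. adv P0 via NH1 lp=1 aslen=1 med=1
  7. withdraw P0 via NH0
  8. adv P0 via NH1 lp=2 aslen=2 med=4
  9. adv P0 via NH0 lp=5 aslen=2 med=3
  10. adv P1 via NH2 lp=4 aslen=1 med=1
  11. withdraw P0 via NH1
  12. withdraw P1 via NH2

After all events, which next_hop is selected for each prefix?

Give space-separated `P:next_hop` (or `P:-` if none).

Op 1: best P0=NH2 P1=-
Op 2: best P0=NH2 P1=-
Op 3: best P0=NH2 P1=-
Op 4: best P0=NH2 P1=-
Op 5: best P0=NH1 P1=-
Op 6: best P0=NH0 P1=-
Op 7: best P0=NH1 P1=-
Op 8: best P0=NH1 P1=-
Op 9: best P0=NH0 P1=-
Op 10: best P0=NH0 P1=NH2
Op 11: best P0=NH0 P1=NH2
Op 12: best P0=NH0 P1=-

Answer: P0:NH0 P1:-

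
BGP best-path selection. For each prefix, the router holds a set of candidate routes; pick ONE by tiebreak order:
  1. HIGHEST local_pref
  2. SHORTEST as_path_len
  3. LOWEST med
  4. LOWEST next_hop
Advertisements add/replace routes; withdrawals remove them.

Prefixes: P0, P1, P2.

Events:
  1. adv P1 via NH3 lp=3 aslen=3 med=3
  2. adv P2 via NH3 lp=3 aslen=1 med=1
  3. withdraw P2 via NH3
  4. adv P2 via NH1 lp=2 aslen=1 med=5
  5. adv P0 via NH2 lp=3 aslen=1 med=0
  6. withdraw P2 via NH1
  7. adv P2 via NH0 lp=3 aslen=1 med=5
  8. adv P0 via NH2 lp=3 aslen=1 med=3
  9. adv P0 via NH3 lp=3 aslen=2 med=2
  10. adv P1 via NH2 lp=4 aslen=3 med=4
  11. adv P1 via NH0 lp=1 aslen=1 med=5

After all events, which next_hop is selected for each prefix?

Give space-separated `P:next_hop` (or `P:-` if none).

Op 1: best P0=- P1=NH3 P2=-
Op 2: best P0=- P1=NH3 P2=NH3
Op 3: best P0=- P1=NH3 P2=-
Op 4: best P0=- P1=NH3 P2=NH1
Op 5: best P0=NH2 P1=NH3 P2=NH1
Op 6: best P0=NH2 P1=NH3 P2=-
Op 7: best P0=NH2 P1=NH3 P2=NH0
Op 8: best P0=NH2 P1=NH3 P2=NH0
Op 9: best P0=NH2 P1=NH3 P2=NH0
Op 10: best P0=NH2 P1=NH2 P2=NH0
Op 11: best P0=NH2 P1=NH2 P2=NH0

Answer: P0:NH2 P1:NH2 P2:NH0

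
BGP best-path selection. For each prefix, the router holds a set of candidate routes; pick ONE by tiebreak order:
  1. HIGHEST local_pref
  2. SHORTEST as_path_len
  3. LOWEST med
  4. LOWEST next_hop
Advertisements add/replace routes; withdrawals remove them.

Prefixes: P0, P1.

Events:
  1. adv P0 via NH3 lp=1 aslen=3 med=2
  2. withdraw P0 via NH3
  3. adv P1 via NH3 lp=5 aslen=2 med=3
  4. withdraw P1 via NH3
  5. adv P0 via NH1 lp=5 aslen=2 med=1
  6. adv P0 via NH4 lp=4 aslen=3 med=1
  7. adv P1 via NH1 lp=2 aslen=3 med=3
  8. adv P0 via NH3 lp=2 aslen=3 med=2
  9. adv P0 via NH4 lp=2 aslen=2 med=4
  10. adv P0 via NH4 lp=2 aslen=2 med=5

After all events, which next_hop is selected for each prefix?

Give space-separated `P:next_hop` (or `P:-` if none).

Answer: P0:NH1 P1:NH1

Derivation:
Op 1: best P0=NH3 P1=-
Op 2: best P0=- P1=-
Op 3: best P0=- P1=NH3
Op 4: best P0=- P1=-
Op 5: best P0=NH1 P1=-
Op 6: best P0=NH1 P1=-
Op 7: best P0=NH1 P1=NH1
Op 8: best P0=NH1 P1=NH1
Op 9: best P0=NH1 P1=NH1
Op 10: best P0=NH1 P1=NH1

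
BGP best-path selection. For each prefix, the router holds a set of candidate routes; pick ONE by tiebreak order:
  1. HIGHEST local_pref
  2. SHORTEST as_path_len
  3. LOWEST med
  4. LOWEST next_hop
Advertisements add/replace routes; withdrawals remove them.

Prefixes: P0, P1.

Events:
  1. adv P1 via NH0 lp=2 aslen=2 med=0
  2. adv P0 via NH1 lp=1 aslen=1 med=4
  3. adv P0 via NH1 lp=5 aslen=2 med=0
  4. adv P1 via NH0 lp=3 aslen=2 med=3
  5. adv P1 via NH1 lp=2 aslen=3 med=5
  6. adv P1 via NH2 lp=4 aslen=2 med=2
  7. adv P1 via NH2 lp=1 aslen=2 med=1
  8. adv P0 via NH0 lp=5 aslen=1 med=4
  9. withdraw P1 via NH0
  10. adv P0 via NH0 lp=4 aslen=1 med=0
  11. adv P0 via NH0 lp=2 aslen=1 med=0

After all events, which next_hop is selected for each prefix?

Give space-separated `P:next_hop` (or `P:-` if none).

Answer: P0:NH1 P1:NH1

Derivation:
Op 1: best P0=- P1=NH0
Op 2: best P0=NH1 P1=NH0
Op 3: best P0=NH1 P1=NH0
Op 4: best P0=NH1 P1=NH0
Op 5: best P0=NH1 P1=NH0
Op 6: best P0=NH1 P1=NH2
Op 7: best P0=NH1 P1=NH0
Op 8: best P0=NH0 P1=NH0
Op 9: best P0=NH0 P1=NH1
Op 10: best P0=NH1 P1=NH1
Op 11: best P0=NH1 P1=NH1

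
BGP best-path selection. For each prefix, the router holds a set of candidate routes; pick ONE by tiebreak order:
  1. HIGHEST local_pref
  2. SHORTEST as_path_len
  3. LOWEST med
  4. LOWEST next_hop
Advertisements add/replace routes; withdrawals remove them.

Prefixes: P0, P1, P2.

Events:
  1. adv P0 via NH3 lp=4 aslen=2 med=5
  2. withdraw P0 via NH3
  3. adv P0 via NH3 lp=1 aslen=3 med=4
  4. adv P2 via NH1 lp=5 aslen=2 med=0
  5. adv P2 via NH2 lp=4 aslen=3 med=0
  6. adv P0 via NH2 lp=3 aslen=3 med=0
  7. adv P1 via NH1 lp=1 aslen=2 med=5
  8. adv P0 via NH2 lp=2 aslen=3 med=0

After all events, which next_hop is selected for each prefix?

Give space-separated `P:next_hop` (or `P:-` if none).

Answer: P0:NH2 P1:NH1 P2:NH1

Derivation:
Op 1: best P0=NH3 P1=- P2=-
Op 2: best P0=- P1=- P2=-
Op 3: best P0=NH3 P1=- P2=-
Op 4: best P0=NH3 P1=- P2=NH1
Op 5: best P0=NH3 P1=- P2=NH1
Op 6: best P0=NH2 P1=- P2=NH1
Op 7: best P0=NH2 P1=NH1 P2=NH1
Op 8: best P0=NH2 P1=NH1 P2=NH1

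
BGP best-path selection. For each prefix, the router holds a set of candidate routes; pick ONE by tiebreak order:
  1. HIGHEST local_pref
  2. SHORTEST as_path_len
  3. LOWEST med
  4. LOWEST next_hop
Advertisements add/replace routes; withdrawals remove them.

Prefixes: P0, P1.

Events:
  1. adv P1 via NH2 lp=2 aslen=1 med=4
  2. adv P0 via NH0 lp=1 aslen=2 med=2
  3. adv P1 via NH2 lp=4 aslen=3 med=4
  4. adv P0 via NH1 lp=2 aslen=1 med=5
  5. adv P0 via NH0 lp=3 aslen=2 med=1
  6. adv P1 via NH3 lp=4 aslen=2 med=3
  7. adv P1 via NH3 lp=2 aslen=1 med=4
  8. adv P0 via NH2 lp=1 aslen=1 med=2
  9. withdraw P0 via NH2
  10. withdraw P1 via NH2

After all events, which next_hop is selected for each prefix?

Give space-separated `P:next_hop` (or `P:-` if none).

Answer: P0:NH0 P1:NH3

Derivation:
Op 1: best P0=- P1=NH2
Op 2: best P0=NH0 P1=NH2
Op 3: best P0=NH0 P1=NH2
Op 4: best P0=NH1 P1=NH2
Op 5: best P0=NH0 P1=NH2
Op 6: best P0=NH0 P1=NH3
Op 7: best P0=NH0 P1=NH2
Op 8: best P0=NH0 P1=NH2
Op 9: best P0=NH0 P1=NH2
Op 10: best P0=NH0 P1=NH3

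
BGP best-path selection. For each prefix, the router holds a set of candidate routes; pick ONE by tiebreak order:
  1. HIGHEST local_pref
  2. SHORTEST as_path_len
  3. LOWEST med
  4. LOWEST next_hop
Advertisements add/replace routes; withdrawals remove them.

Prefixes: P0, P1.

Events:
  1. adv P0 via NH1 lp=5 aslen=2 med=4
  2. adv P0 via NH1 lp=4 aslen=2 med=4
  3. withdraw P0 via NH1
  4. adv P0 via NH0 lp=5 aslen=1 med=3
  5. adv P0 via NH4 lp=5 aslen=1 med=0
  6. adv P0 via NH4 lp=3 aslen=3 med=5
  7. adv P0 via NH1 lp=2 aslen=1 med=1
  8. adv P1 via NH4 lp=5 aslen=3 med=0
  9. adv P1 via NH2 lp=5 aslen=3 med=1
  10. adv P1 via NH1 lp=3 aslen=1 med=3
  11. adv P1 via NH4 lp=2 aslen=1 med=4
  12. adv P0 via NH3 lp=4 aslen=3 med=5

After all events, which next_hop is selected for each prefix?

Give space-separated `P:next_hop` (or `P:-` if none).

Op 1: best P0=NH1 P1=-
Op 2: best P0=NH1 P1=-
Op 3: best P0=- P1=-
Op 4: best P0=NH0 P1=-
Op 5: best P0=NH4 P1=-
Op 6: best P0=NH0 P1=-
Op 7: best P0=NH0 P1=-
Op 8: best P0=NH0 P1=NH4
Op 9: best P0=NH0 P1=NH4
Op 10: best P0=NH0 P1=NH4
Op 11: best P0=NH0 P1=NH2
Op 12: best P0=NH0 P1=NH2

Answer: P0:NH0 P1:NH2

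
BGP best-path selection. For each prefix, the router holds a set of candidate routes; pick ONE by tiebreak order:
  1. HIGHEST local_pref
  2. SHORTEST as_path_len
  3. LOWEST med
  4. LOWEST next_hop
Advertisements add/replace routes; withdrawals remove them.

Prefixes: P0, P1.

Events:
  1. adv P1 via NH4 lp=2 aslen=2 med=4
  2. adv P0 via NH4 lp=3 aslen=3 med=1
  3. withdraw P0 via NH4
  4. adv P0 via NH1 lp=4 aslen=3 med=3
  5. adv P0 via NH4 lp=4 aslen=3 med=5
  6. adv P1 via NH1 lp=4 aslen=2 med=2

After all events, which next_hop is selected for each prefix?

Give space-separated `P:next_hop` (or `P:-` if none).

Answer: P0:NH1 P1:NH1

Derivation:
Op 1: best P0=- P1=NH4
Op 2: best P0=NH4 P1=NH4
Op 3: best P0=- P1=NH4
Op 4: best P0=NH1 P1=NH4
Op 5: best P0=NH1 P1=NH4
Op 6: best P0=NH1 P1=NH1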